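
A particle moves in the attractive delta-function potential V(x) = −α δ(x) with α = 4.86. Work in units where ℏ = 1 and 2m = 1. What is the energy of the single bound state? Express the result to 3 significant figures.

The bound state is ψ(x) = √κ e^{−κ|x|}. The derivative jump ψ'(0⁺) − ψ'(0⁻) = −(2mα/ℏ²)ψ(0) fixes κ = mα/ℏ² = 2.430.
Then E = −ℏ²κ²/(2m) = −mα²/(2ℏ²) = -5.905.

E = -5.90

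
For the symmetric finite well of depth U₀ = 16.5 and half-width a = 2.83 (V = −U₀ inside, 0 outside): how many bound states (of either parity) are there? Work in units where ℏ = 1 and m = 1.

N = 11

The dimensionless depth is z₀ = a√(2mU₀)/ℏ = 2.83 × √(33.00) = 16.26.
The even/odd transcendental equations gain one root per π/2 in z₀, giving N = 1 + ⌊2z₀/π⌋ = 1 + ⌊10.35⌋ = 11.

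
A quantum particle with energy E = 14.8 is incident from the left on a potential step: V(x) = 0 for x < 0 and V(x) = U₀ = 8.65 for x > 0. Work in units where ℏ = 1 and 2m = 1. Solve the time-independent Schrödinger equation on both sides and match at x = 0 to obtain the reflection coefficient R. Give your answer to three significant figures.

R = 0.0467

On each side the TISE gives plane waves with k = √(2m(E − V))/ℏ: k₁ = √(2·½·14.8) = 3.847, k₂ = √(2·½·6.15) = 2.480.
Matching ψ and ψ′ at x = 0 gives r = (k₁ − k₂)/(k₁ + k₂), so R = r² = 0.04669 and T = 1 − R = 0.9533.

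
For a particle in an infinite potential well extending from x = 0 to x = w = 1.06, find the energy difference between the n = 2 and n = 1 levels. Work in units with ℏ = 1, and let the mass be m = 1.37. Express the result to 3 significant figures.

ΔE = 9.62

E_n = n²π²ℏ²/(2mw²), so ΔE = (2² − 1²) π²ℏ²/(2mw²).
ΔE = 3 × π² / (2 × 1.37 × 1.06²) = 9.617.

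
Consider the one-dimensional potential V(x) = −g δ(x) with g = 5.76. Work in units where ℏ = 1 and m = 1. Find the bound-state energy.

For x ≠ 0 the bound state is ψ ∝ e^{−κ|x|}; integrating the TISE across the delta gives the cusp condition 2κ = 2mg/ℏ², so κ = 5.760.
Then E = −ℏ²κ²/(2m) = −mg²/(2ℏ²) = -16.59.

E = -16.6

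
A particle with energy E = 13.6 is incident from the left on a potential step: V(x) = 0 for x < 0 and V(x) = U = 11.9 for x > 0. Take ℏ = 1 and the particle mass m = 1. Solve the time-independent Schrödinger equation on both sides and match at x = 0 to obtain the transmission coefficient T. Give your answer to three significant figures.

T = 0.772

On each side the TISE gives plane waves with k = √(2m(E − V))/ℏ: k₁ = √(2·1·13.6) = 5.215, k₂ = √(2·1·1.7) = 1.844.
Continuity of ψ and ψ′ at the step yields the reflection amplitude r = (k₁ − k₂)/(k₁ + k₂) = 0.4776; thus R = |r|² = 0.2281, T = 0.7719.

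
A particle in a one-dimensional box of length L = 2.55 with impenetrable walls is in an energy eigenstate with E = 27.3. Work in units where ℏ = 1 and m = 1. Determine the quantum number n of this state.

n = 6

For an infinite well E_n = n²π²ℏ²/(2mL²), so n = (L/πℏ)√(2mE).
n = (2.55/π) × √(2 × 1 × 27.3) = 5.998 → n = 6.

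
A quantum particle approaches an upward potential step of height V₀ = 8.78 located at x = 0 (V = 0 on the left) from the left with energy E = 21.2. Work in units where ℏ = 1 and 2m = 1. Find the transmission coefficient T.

The wavenumbers are k₁ = √(2mE)/ℏ = 4.604 on the left and k₂ = √(2m(E − V₀))/ℏ = 3.524 on the right.
Matching ψ and ψ′ at x = 0 gives r = (k₁ − k₂)/(k₁ + k₂), so R = r² = 0.01766 and T = 1 − R = 0.9823.

T = 0.982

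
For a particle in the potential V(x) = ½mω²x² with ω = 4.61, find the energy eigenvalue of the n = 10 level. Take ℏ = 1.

The oscillator eigenvalues are E_n = ℏω(n + ½), so E_10 = 4.61 × 10.5 = 48.41.

E = 48.4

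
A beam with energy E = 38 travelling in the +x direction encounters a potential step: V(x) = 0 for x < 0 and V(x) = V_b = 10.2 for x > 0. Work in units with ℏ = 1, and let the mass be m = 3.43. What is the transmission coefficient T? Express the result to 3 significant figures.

T = 0.994

On each side the TISE gives plane waves with k = √(2m(E − V))/ℏ: k₁ = √(2·3.43·38) = 16.15, k₂ = √(2·3.43·27.8) = 13.81.
Matching ψ and ψ′ at x = 0 gives r = (k₁ − k₂)/(k₁ + k₂), so R = r² = 0.006081 and T = 1 − R = 0.9939.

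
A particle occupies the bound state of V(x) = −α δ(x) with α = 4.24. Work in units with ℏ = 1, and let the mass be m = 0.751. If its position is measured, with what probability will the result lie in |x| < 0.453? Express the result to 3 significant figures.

The normalised bound state is ψ = √κ e^{−κ|x|} with κ = mα/ℏ² = 3.184.
P(|x| < d) = ∫_{−d}^{d} κ e^{−2κ|x|} dx = 1 − e^{−2κd} = 1 − e^{−2.885} = 0.9441.

P = 0.944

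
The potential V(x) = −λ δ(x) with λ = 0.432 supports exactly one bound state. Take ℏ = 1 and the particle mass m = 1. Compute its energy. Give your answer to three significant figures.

The bound state is ψ(x) = √κ e^{−κ|x|}. The derivative jump ψ'(0⁺) − ψ'(0⁻) = −(2mλ/ℏ²)ψ(0) fixes κ = mλ/ℏ² = 0.4320.
Then E = −ℏ²κ²/(2m) = −mλ²/(2ℏ²) = -0.09331.

E = -0.0933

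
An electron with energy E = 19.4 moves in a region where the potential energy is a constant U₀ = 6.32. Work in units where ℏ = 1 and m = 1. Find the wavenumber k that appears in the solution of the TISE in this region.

k = 5.11

With E > U₀ the solution is oscillatory, ψ ∝ e^{±ikx} with k = √(2m(E − U₀))/ℏ.
k = √(2 × 1 × 13.08) = 5.115.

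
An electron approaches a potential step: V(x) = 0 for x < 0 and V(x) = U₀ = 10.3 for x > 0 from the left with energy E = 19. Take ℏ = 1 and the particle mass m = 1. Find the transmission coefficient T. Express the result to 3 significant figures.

T = 0.963

On each side the TISE gives plane waves with k = √(2m(E − V))/ℏ: k₁ = √(2·1·19) = 6.164, k₂ = √(2·1·8.7) = 4.171.
Continuity of ψ and ψ′ at the step yields the reflection amplitude r = (k₁ − k₂)/(k₁ + k₂) = 0.1928; thus R = |r|² = 0.03718, T = 0.9628.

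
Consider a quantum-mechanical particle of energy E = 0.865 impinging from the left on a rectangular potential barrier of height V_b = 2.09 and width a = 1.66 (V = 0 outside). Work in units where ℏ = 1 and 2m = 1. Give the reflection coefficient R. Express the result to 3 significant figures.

R = 0.906

E < V_b: inside the barrier ψ ∝ e^{±κx} with κ = √(2m(V_b − E))/ℏ = 1.107.
κa = 1.837, sinh(κa) = 3.060.
The exact tunnelling result is T⁻¹ = 1 + V_b² sinh²(κa) / [4E(V_b − E)] = 10.65, so T = 0.0939.
R = 1 − T = 0.906.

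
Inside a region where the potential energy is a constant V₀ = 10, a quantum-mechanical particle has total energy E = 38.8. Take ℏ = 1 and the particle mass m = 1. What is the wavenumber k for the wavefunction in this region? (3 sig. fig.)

k = 7.59

With E > V₀ the solution is oscillatory, ψ ∝ e^{±ikx} with k = √(2m(E − V₀))/ℏ.
k = √(2 × 1 × 28.8) = 7.589.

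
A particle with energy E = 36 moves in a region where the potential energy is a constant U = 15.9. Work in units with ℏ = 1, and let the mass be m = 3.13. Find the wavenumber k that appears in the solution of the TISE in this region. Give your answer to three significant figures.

With E > U the solution is oscillatory, ψ ∝ e^{±ikx} with k = √(2m(E − U))/ℏ.
k = √(2 × 3.13 × 20.1) = 11.22.

k = 11.2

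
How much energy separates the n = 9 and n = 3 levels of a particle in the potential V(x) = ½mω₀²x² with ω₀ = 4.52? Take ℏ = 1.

ΔE = 27.1

E_n = ℏω₀(n + ½), so ΔE = (9 − 3) ℏω₀ = 6 × 4.52 = 27.12.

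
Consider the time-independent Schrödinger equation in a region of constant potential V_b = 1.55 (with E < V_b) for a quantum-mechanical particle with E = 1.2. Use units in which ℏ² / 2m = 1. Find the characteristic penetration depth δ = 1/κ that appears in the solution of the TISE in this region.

Since E < V_b the TISE in this region is ψ'' = κ²ψ with κ = √(2m(V_b − E))/ℏ.
κ = √(2 × 0.5 × 0.35) = 0.5916. The penetration depth is δ = 1/κ = 1.69.

δ = 1.69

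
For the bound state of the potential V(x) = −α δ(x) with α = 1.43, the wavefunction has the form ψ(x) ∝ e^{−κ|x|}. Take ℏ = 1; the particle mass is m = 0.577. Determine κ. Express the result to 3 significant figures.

κ = 0.825

Integrate −(ℏ²/2m)ψ'' − αδ(x)ψ = Eψ from −ε to +ε: the ψ'' term gives ψ'(0⁺) − ψ'(0⁻) and the δ term gives −(2mα/ℏ²)ψ(0).
With ψ ∝ e^{−κ|x|} this yields −2κ = −2mα/ℏ², so κ = mα/ℏ² = 0.8251.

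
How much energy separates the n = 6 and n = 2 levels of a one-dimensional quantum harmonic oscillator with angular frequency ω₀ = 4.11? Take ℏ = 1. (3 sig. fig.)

E_n = ℏω₀(n + ½), so ΔE = (6 − 2) ℏω₀ = 4 × 4.11 = 16.44.

ΔE = 16.4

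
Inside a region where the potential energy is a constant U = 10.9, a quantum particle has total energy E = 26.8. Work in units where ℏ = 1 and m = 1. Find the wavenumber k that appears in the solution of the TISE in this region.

With E > U the solution is oscillatory, ψ ∝ e^{±ikx} with k = √(2m(E − U))/ℏ.
k = √(2 × 1 × 15.9) = 5.639.

k = 5.64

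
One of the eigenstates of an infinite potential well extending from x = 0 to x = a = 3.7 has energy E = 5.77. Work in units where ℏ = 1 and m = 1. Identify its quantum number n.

n = 4

From E_n = n²π²ℏ²/(2ma²) invert to n = √(2ma²E)/(πℏ).
n = (3.7/π) × √(2 × 1 × 5.77) = 4.001 → n = 4.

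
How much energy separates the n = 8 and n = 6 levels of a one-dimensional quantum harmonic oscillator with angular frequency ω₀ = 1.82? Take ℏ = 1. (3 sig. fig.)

ΔE = 3.64

E_n = ℏω₀(n + ½), so ΔE = (8 − 6) ℏω₀ = 2 × 1.82 = 3.640.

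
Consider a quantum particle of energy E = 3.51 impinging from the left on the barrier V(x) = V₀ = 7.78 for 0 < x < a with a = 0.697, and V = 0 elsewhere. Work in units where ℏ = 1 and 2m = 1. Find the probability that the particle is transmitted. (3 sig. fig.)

E < V₀: inside the barrier ψ ∝ e^{±κx} with κ = √(2m(V₀ − E))/ℏ = 2.066.
κa = 1.440, sinh(κa) = 1.993.
The exact tunnelling result is T⁻¹ = 1 + V₀² sinh²(κa) / [4E(V₀ − E)] = 5.008, so T = 0.200.

T = 0.200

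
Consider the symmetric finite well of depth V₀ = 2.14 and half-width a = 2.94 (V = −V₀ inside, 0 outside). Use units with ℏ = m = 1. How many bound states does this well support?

Define the well-strength parameter z₀ = (a/ℏ)√(2mV₀) = 2.94 × √(2·1·2.14) = 6.082.
The even/odd transcendental equations gain one root per π/2 in z₀, giving N = 1 + ⌊2z₀/π⌋ = 1 + ⌊3.872⌋ = 4.

N = 4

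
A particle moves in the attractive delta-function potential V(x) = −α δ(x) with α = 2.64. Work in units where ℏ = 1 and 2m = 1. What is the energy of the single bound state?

E = -1.74

The bound state is ψ(x) = √κ e^{−κ|x|}. The derivative jump ψ'(0⁺) − ψ'(0⁻) = −(2mα/ℏ²)ψ(0) fixes κ = mα/ℏ² = 1.320.
Then E = −ℏ²κ²/(2m) = −mα²/(2ℏ²) = -1.742.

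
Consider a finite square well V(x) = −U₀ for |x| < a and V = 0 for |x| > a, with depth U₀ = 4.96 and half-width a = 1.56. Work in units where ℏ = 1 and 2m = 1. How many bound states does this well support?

N = 3

The dimensionless depth is z₀ = a√(2mU₀)/ℏ = 1.56 × √(4.960) = 3.474.
The even/odd transcendental equations gain one root per π/2 in z₀, giving N = 1 + ⌊2z₀/π⌋ = 1 + ⌊2.212⌋ = 3.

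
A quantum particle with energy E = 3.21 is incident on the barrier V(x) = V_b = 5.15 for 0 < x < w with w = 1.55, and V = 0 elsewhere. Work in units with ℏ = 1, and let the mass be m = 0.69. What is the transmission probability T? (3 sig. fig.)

T = 0.0233

Since E < V_b the interior solution is evanescent with decay constant κ = √(2m(V_b − E))/ℏ = 1.636.
κw = 2.536, sinh(κw) = 6.276.
Matching ψ, ψ′ at both faces gives T = [1 + V_b² sinh²(κw) / (4E(V_b − E))]⁻¹ = 1/42.94 = 0.0233.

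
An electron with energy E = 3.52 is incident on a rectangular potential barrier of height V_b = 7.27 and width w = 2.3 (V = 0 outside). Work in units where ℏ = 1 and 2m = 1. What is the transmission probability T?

T = 0.000541

E < V_b: inside the barrier ψ ∝ e^{±κx} with κ = √(2m(V_b − E))/ℏ = 1.936.
κw = 4.454, sinh(κw) = 42.98.
Matching ψ, ψ′ at both faces gives T = [1 + V_b² sinh²(κw) / (4E(V_b − E))]⁻¹ = 1/1850 = 0.000541.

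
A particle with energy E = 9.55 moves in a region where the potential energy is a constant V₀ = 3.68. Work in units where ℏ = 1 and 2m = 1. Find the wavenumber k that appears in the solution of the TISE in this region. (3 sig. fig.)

k = 2.42

With E > V₀ the solution is oscillatory, ψ ∝ e^{±ikx} with k = √(2m(E − V₀))/ℏ.
k = √(2 × 0.5 × 5.87) = 2.423.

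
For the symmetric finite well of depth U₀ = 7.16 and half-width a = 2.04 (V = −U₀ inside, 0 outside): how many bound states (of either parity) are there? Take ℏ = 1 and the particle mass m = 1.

N = 5

Define the well-strength parameter z₀ = (a/ℏ)√(2mU₀) = 2.04 × √(2·1·7.16) = 7.720.
A new bound state (alternating even/odd) appears each time z₀ passes a multiple of π/2, so N = ⌊2z₀/π⌋ + 1 = ⌊4.915⌋ + 1 = 5.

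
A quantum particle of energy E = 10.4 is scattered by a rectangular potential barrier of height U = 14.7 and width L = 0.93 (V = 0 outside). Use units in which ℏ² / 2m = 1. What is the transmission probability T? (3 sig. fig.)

T = 0.0681

Since E < U the interior solution is evanescent with decay constant κ = √(2m(U − E))/ℏ = 2.074.
κL = 1.928, sinh(κL) = 3.367.
The exact tunnelling result is T⁻¹ = 1 + U² sinh²(κL) / [4E(U − E)] = 14.69, so T = 0.0681.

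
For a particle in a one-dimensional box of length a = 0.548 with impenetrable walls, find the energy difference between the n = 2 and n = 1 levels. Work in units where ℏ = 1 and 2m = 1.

E_n = n²π²ℏ²/(2ma²), so ΔE = (2² − 1²) π²ℏ²/(2ma²).
ΔE = 3 × π² / (2 × 0.5 × 0.548²) = 98.60.

ΔE = 98.6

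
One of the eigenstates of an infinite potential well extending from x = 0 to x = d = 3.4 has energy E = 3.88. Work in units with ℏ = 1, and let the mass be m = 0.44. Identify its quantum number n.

From E_n = n²π²ℏ²/(2md²) invert to n = √(2md²E)/(πℏ).
n = (3.4/π) × √(2 × 0.44 × 3.88) = 2.000 → n = 2.

n = 2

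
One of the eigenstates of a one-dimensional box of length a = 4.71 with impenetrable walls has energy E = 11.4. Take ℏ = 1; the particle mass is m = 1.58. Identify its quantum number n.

For an infinite well E_n = n²π²ℏ²/(2ma²), so n = (a/πℏ)√(2mE).
n = (4.71/π) × √(2 × 1.58 × 11.4) = 8.998 → n = 9.

n = 9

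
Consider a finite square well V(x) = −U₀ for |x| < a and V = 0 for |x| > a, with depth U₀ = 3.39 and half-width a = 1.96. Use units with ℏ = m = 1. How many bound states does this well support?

Define the well-strength parameter z₀ = (a/ℏ)√(2mU₀) = 1.96 × √(2·1·3.39) = 5.104.
A new bound state (alternating even/odd) appears each time z₀ passes a multiple of π/2, so N = ⌊2z₀/π⌋ + 1 = ⌊3.249⌋ + 1 = 4.

N = 4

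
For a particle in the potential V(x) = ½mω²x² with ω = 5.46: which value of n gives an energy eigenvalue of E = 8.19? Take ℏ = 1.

Invert E_n = (n + ½)ℏω: n = E/ℏω − ½ = 1.000, so n = 1.

n = 1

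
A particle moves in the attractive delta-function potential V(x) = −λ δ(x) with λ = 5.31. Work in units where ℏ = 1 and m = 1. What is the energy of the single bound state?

E = -14.1

The bound state is ψ(x) = √κ e^{−κ|x|}. The derivative jump ψ'(0⁺) − ψ'(0⁻) = −(2mλ/ℏ²)ψ(0) fixes κ = mλ/ℏ² = 5.310.
Then E = −ℏ²κ²/(2m) = −mλ²/(2ℏ²) = -14.10.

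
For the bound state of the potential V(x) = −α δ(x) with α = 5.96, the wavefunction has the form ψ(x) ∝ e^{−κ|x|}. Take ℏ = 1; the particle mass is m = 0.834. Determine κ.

κ = 4.97

Integrate −(ℏ²/2m)ψ'' − αδ(x)ψ = Eψ from −ε to +ε: the ψ'' term gives ψ'(0⁺) − ψ'(0⁻) and the δ term gives −(2mα/ℏ²)ψ(0).
With ψ ∝ e^{−κ|x|} this yields −2κ = −2mα/ℏ², so κ = mα/ℏ² = 4.971.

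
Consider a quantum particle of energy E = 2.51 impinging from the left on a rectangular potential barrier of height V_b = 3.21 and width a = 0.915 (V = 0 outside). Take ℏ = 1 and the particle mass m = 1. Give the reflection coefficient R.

E < V_b: inside the barrier ψ ∝ e^{±κx} with κ = √(2m(V_b − E))/ℏ = 1.183.
κa = 1.083, sinh(κa) = 1.307.
The exact tunnelling result is T⁻¹ = 1 + V_b² sinh²(κa) / [4E(V_b − E)] = 3.504, so T = 0.285.
R = 1 − T = 0.715.

R = 0.715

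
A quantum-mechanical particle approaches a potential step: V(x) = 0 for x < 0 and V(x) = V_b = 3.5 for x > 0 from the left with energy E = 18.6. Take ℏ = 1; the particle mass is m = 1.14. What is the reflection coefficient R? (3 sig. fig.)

The wavenumbers are k₁ = √(2mE)/ℏ = 6.512 on the left and k₂ = √(2m(E − V_b))/ℏ = 5.868 on the right.
Matching ψ and ψ′ at x = 0 gives r = (k₁ − k₂)/(k₁ + k₂), so R = r² = 0.002711 and T = 1 − R = 0.9973.

R = 0.00271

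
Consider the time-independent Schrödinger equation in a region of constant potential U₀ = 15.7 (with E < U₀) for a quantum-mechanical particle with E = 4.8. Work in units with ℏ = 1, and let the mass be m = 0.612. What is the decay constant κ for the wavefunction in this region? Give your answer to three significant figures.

Since E < U₀ the TISE in this region is ψ'' = κ²ψ with κ = √(2m(U₀ − E))/ℏ.
κ = √(2 × 0.612 × 10.9) = 3.653.

κ = 3.65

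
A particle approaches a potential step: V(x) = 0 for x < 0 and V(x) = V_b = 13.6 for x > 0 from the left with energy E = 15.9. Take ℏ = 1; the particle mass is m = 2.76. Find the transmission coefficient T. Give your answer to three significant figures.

On each side the TISE gives plane waves with k = √(2m(E − V))/ℏ: k₁ = √(2·2.76·15.9) = 9.368, k₂ = √(2·2.76·2.3) = 3.563.
Continuity of ψ and ψ′ at the step yields the reflection amplitude r = (k₁ − k₂)/(k₁ + k₂) = 0.4489; thus R = |r|² = 0.2015, T = 0.7985.

T = 0.798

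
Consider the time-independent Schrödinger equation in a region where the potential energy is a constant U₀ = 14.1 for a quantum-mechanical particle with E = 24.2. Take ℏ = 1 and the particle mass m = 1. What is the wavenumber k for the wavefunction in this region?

k = 4.49

With E > U₀ the solution is oscillatory, ψ ∝ e^{±ikx} with k = √(2m(E − U₀))/ℏ.
k = √(2 × 1 × 10.1) = 4.494.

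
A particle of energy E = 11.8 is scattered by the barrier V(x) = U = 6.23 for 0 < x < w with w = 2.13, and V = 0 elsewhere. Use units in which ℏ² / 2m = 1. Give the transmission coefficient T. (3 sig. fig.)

T = 0.882

E > U: inside the barrier k₂ = √(2m(E − U))/ℏ = 2.360, k₂w = 5.027.
T = [1 + U² sin²(k₂w) / (4E(E − U))]⁻¹ = 1/1.133 = 0.882.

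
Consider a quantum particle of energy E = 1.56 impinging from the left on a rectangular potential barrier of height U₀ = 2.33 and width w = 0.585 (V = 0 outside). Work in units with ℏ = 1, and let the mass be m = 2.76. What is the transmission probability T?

T = 0.277

E < U₀: inside the barrier ψ ∝ e^{±κx} with κ = √(2m(U₀ − E))/ℏ = 2.062.
κw = 1.206, sinh(κw) = 1.520.
The exact tunnelling result is T⁻¹ = 1 + U₀² sinh²(κw) / [4E(U₀ − E)] = 3.612, so T = 0.277.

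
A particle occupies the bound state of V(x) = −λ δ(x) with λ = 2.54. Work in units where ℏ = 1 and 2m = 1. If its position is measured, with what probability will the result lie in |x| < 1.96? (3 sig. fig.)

The normalised bound state is ψ = √κ e^{−κ|x|} with κ = mλ/ℏ² = 1.270.
P(|x| < d) = ∫_{−d}^{d} κ e^{−2κ|x|} dx = 1 − e^{−2κd} = 1 − e^{−4.978} = 0.9931.

P = 0.993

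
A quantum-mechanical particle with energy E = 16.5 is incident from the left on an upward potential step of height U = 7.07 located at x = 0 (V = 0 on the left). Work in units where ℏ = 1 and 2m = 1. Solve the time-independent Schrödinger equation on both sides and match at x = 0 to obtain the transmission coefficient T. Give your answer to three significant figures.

T = 0.981

The wavenumbers are k₁ = √(2mE)/ℏ = 4.062 on the left and k₂ = √(2m(E − U))/ℏ = 3.071 on the right.
Matching ψ and ψ′ at x = 0 gives r = (k₁ − k₂)/(k₁ + k₂), so R = r² = 0.01931 and T = 1 − R = 0.9807.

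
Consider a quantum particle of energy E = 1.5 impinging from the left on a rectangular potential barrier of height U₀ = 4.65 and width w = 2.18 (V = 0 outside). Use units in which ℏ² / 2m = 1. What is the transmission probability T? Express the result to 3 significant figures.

T = 0.00152

Since E < U₀ the interior solution is evanescent with decay constant κ = √(2m(U₀ − E))/ℏ = 1.775.
κw = 3.869, sinh(κw) = 23.94.
Matching ψ, ψ′ at both faces gives T = [1 + U₀² sinh²(κw) / (4E(U₀ − E))]⁻¹ = 1/656.7 = 0.00152.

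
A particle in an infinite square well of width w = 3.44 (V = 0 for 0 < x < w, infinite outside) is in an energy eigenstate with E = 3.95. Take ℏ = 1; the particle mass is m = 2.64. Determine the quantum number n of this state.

n = 5

For an infinite well E_n = n²π²ℏ²/(2mw²), so n = (w/πℏ)√(2mE).
n = (3.44/π) × √(2 × 2.64 × 3.95) = 5.001 → n = 5.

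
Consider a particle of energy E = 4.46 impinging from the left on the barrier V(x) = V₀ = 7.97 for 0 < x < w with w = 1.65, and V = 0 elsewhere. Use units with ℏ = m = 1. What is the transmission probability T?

T = 0.000629

Since E < V₀ the interior solution is evanescent with decay constant κ = √(2m(V₀ − E))/ℏ = 2.650.
κw = 4.372, sinh(κw) = 39.58.
Matching ψ, ψ′ at both faces gives T = [1 + V₀² sinh²(κw) / (4E(V₀ − E))]⁻¹ = 1/1590 = 0.000629.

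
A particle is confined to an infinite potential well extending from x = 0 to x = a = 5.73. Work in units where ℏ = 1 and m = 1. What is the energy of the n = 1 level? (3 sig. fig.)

E = 0.150

Requiring ψ(0) = ψ(a) = 0 quantises k = nπ/a, hence E_n = ℏ²k²/2m = n²π²ℏ²/(2ma²).
E_1 = 1² × π² / (2 × 1 × 5.73²) = 0.1503.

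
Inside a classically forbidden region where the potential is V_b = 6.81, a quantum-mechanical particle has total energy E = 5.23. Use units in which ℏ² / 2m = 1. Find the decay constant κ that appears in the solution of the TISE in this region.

Since E < V_b the TISE in this region is ψ'' = κ²ψ with κ = √(2m(V_b − E))/ℏ.
κ = √(2 × 0.5 × 1.58) = 1.257.

κ = 1.26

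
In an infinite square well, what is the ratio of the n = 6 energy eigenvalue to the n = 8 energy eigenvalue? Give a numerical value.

Since E_n ∝ n², the ratio is (6/8)² = 0.5625.

0.5625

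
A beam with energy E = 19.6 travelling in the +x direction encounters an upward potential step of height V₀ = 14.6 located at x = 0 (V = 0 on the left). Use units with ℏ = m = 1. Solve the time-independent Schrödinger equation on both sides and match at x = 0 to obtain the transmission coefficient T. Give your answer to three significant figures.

T = 0.892

On each side the TISE gives plane waves with k = √(2m(E − V))/ℏ: k₁ = √(2·1·19.6) = 6.261, k₂ = √(2·1·5) = 3.162.
Matching ψ and ψ′ at x = 0 gives r = (k₁ − k₂)/(k₁ + k₂), so R = r² = 0.1081 and T = 1 − R = 0.8919.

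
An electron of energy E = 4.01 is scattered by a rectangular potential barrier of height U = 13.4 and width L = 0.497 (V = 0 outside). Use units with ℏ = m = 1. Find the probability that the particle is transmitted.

E < U: inside the barrier ψ ∝ e^{±κx} with κ = √(2m(U − E))/ℏ = 4.334.
κL = 2.154, sinh(κL) = 4.251.
The exact tunnelling result is T⁻¹ = 1 + U² sinh²(κL) / [4E(U − E)] = 22.54, so T = 0.0444.

T = 0.0444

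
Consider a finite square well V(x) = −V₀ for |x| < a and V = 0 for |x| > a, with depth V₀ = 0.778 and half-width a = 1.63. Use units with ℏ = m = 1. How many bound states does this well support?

N = 2

The dimensionless depth is z₀ = a√(2mV₀)/ℏ = 1.63 × √(1.556) = 2.033.
A new bound state (alternating even/odd) appears each time z₀ passes a multiple of π/2, so N = ⌊2z₀/π⌋ + 1 = ⌊1.294⌋ + 1 = 2.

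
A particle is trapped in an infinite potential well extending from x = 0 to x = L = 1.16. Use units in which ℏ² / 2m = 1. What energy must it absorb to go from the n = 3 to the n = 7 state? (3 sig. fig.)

E_n = n²π²ℏ²/(2mL²), so ΔE = (7² − 3²) π²ℏ²/(2mL²).
ΔE = 40 × π² / (2 × 0.5 × 1.16²) = 293.4.

ΔE = 293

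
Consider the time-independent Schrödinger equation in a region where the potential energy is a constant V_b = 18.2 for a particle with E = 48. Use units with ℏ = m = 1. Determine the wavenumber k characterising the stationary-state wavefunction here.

k = 7.72

With E > V_b the solution is oscillatory, ψ ∝ e^{±ikx} with k = √(2m(E − V_b))/ℏ.
k = √(2 × 1 × 29.8) = 7.720.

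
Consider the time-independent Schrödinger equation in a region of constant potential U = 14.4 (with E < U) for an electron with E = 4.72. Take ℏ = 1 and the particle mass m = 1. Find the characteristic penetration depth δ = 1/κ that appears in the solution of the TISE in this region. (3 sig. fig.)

Since E < U the TISE in this region is ψ'' = κ²ψ with κ = √(2m(U − E))/ℏ.
κ = √(2 × 1 × 9.68) = 4.400. The penetration depth is δ = 1/κ = 0.227.

δ = 0.227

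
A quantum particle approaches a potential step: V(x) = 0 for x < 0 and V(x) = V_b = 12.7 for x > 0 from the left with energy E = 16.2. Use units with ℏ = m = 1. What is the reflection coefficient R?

R = 0.133

On each side the TISE gives plane waves with k = √(2m(E − V))/ℏ: k₁ = √(2·1·16.2) = 5.692, k₂ = √(2·1·3.5) = 2.646.
Matching ψ and ψ′ at x = 0 gives r = (k₁ − k₂)/(k₁ + k₂), so R = r² = 0.1335 and T = 1 − R = 0.8665.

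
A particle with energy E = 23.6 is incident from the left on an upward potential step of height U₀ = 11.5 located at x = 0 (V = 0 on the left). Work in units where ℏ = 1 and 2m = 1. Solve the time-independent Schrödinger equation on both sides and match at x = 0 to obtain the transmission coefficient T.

On each side the TISE gives plane waves with k = √(2m(E − V))/ℏ: k₁ = √(2·½·23.6) = 4.858, k₂ = √(2·½·12.1) = 3.479.
Matching ψ and ψ′ at x = 0 gives r = (k₁ − k₂)/(k₁ + k₂), so R = r² = 0.02738 and T = 1 − R = 0.9726.

T = 0.973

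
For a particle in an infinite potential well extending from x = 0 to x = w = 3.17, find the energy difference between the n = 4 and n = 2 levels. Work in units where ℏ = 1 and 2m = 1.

ΔE = 11.8

E_n = n²π²ℏ²/(2mw²), so ΔE = (4² − 2²) π²ℏ²/(2mw²).
ΔE = 12 × π² / (2 × 0.5 × 3.17²) = 11.79.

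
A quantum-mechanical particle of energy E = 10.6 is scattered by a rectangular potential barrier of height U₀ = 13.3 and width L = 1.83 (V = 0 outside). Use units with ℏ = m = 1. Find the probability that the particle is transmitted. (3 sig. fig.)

T = 0.000524

E < U₀: inside the barrier ψ ∝ e^{±κx} with κ = √(2m(U₀ − E))/ℏ = 2.324.
κL = 4.253, sinh(κL) = 35.13.
The exact tunnelling result is T⁻¹ = 1 + U₀² sinh²(κL) / [4E(U₀ − E)] = 1908, so T = 0.000524.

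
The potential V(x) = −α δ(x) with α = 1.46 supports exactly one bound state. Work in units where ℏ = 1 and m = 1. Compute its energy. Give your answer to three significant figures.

E = -1.07

For x ≠ 0 the bound state is ψ ∝ e^{−κ|x|}; integrating the TISE across the delta gives the cusp condition 2κ = 2mα/ℏ², so κ = 1.460.
Then E = −ℏ²κ²/(2m) = −mα²/(2ℏ²) = -1.066.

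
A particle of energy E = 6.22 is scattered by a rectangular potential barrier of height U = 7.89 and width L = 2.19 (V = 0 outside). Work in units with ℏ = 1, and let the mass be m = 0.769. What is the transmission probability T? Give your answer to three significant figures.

T = 0.00239

Since E < U the interior solution is evanescent with decay constant κ = √(2m(U − E))/ℏ = 1.603.
κL = 3.510, sinh(κL) = 16.71.
Matching ψ, ψ′ at both faces gives T = [1 + U² sinh²(κL) / (4E(U − E))]⁻¹ = 1/419.1 = 0.00239.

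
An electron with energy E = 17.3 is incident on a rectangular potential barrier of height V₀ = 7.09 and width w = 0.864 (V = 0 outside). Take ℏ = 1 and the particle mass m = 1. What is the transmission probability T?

T = 0.967

Above the barrier the interior wavenumber is k₂ = √(2m(E − V₀))/ℏ = 4.519, giving phase k₂w = 3.904.
Matching at both interfaces gives T⁻¹ = 1 + V₀² sin²(k₂w) / [4E(E − V₀)] = 1.034, hence T = 0.967.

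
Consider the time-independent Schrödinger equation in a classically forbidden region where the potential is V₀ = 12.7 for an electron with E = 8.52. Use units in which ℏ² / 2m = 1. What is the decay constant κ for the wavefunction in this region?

Since E < V₀ the TISE in this region is ψ'' = κ²ψ with κ = √(2m(V₀ − E))/ℏ.
κ = √(2 × 0.5 × 4.18) = 2.045.

κ = 2.04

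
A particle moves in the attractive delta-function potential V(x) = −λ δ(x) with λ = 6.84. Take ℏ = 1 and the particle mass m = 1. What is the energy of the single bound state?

The bound state is ψ(x) = √κ e^{−κ|x|}. The derivative jump ψ'(0⁺) − ψ'(0⁻) = −(2mλ/ℏ²)ψ(0) fixes κ = mλ/ℏ² = 6.840.
Then E = −ℏ²κ²/(2m) = −mλ²/(2ℏ²) = -23.39.

E = -23.4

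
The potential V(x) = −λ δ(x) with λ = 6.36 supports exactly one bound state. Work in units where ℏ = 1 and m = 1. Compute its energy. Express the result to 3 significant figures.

For x ≠ 0 the bound state is ψ ∝ e^{−κ|x|}; integrating the TISE across the delta gives the cusp condition 2κ = 2mλ/ℏ², so κ = 6.360.
Then E = −ℏ²κ²/(2m) = −mλ²/(2ℏ²) = -20.22.

E = -20.2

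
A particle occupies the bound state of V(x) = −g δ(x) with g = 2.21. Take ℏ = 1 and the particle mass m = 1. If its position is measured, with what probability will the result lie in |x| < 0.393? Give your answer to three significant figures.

P = 0.824

The normalised bound state is ψ = √κ e^{−κ|x|} with κ = mg/ℏ² = 2.210.
P(|x| < d) = ∫_{−d}^{d} κ e^{−2κ|x|} dx = 1 − e^{−2κd} = 1 − e^{−1.737} = 0.8240.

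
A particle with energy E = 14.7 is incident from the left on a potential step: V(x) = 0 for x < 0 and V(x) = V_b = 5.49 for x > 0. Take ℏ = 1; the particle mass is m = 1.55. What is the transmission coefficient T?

On each side the TISE gives plane waves with k = √(2m(E − V))/ℏ: k₁ = √(2·1.55·14.7) = 6.751, k₂ = √(2·1.55·9.21) = 5.343.
Continuity of ψ and ψ′ at the step yields the reflection amplitude r = (k₁ − k₂)/(k₁ + k₂) = 0.1164; thus R = |r|² = 0.01354, T = 0.9865.

T = 0.986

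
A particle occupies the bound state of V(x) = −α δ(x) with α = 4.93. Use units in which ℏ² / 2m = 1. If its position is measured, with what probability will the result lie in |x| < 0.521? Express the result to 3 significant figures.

The normalised bound state is ψ = √κ e^{−κ|x|} with κ = mα/ℏ² = 2.465.
P(|x| < d) = ∫_{−d}^{d} κ e^{−2κ|x|} dx = 1 − e^{−2κd} = 1 − e^{−2.569} = 0.9234.

P = 0.923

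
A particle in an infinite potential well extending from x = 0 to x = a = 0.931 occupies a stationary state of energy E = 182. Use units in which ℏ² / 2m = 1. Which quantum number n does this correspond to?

From E_n = n²π²ℏ²/(2ma²) invert to n = √(2ma²E)/(πℏ).
n = (0.931/π) × √(2 × 0.5 × 182) = 3.998 → n = 4.

n = 4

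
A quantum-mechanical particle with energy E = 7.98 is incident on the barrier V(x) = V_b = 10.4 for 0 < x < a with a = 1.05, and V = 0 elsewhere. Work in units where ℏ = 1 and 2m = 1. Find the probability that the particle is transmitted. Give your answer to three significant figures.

T = 0.105

Since E < V_b the interior solution is evanescent with decay constant κ = √(2m(V_b − E))/ℏ = 1.556.
κa = 1.633, sinh(κa) = 2.463.
Matching ψ, ψ′ at both faces gives T = [1 + V_b² sinh²(κa) / (4E(V_b − E))]⁻¹ = 1/9.494 = 0.105.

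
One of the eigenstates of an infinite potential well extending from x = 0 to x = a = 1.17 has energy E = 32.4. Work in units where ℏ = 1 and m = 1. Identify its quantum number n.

From E_n = n²π²ℏ²/(2ma²) invert to n = √(2ma²E)/(πℏ).
n = (1.17/π) × √(2 × 1 × 32.4) = 2.998 → n = 3.

n = 3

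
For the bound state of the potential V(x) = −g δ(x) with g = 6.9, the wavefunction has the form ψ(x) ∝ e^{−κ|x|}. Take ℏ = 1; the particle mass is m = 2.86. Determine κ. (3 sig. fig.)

Integrating the TISE across x = 0 gives the cusp condition ψ'(0⁺) − ψ'(0⁻) = −(2mg/ℏ²)ψ(0).
With ψ ∝ e^{−κ|x|} this yields −2κ = −2mg/ℏ², so κ = mg/ℏ² = 19.73.

κ = 19.7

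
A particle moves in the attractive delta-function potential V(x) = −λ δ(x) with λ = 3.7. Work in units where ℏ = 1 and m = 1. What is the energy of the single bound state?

For x ≠ 0 the bound state is ψ ∝ e^{−κ|x|}; integrating the TISE across the delta gives the cusp condition 2κ = 2mλ/ℏ², so κ = 3.700.
Then E = −ℏ²κ²/(2m) = −mλ²/(2ℏ²) = -6.845.

E = -6.85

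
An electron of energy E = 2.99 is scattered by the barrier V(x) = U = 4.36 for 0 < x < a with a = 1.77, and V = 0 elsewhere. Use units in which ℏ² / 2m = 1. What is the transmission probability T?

T = 0.0535

E < U: inside the barrier ψ ∝ e^{±κx} with κ = √(2m(U − E))/ℏ = 1.170.
κa = 2.072, sinh(κa) = 3.906.
Matching ψ, ψ′ at both faces gives T = [1 + U² sinh²(κa) / (4E(U − E))]⁻¹ = 1/18.70 = 0.0535.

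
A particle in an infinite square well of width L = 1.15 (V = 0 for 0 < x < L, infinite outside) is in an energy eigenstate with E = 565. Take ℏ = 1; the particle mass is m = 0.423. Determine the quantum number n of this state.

From E_n = n²π²ℏ²/(2mL²) invert to n = √(2mL²E)/(πℏ).
n = (1.15/π) × √(2 × 0.423 × 565) = 8.003 → n = 8.

n = 8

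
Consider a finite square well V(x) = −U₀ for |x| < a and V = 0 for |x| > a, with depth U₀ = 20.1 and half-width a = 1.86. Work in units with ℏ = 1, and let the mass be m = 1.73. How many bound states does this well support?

N = 10

The dimensionless depth is z₀ = a√(2mU₀)/ℏ = 1.86 × √(69.55) = 15.51.
A new bound state (alternating even/odd) appears each time z₀ passes a multiple of π/2, so N = ⌊2z₀/π⌋ + 1 = ⌊9.875⌋ + 1 = 10.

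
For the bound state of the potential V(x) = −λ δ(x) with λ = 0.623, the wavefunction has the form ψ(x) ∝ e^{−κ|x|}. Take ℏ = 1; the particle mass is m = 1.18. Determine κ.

κ = 0.735

Integrate −(ℏ²/2m)ψ'' − λδ(x)ψ = Eψ from −ε to +ε: the ψ'' term gives ψ'(0⁺) − ψ'(0⁻) and the δ term gives −(2mλ/ℏ²)ψ(0).
With ψ ∝ e^{−κ|x|} this yields −2κ = −2mλ/ℏ², so κ = mλ/ℏ² = 0.7351.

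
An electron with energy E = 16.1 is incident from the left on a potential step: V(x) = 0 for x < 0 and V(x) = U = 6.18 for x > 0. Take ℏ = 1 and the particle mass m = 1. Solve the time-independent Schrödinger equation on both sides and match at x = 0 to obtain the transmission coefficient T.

T = 0.985

The wavenumbers are k₁ = √(2mE)/ℏ = 5.675 on the left and k₂ = √(2m(E − U))/ℏ = 4.454 on the right.
Matching ψ and ψ′ at x = 0 gives r = (k₁ − k₂)/(k₁ + k₂), so R = r² = 0.01452 and T = 1 − R = 0.9855.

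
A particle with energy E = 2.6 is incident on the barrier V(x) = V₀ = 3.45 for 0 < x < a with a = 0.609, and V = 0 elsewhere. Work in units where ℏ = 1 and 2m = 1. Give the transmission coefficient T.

T = 0.680

E < V₀: inside the barrier ψ ∝ e^{±κx} with κ = √(2m(V₀ − E))/ℏ = 0.9220.
κa = 0.5615, sinh(κa) = 0.5914.
Matching ψ, ψ′ at both faces gives T = [1 + V₀² sinh²(κa) / (4E(V₀ − E))]⁻¹ = 1/1.471 = 0.680.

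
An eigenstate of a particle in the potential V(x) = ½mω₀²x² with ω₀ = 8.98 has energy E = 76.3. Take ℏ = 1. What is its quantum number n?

n = 8

E_n = ℏω₀(n + ½) ⇒ n = E/(ℏω₀) − ½ = 76.3/8.98 − 0.5 = 7.997 → n = 8.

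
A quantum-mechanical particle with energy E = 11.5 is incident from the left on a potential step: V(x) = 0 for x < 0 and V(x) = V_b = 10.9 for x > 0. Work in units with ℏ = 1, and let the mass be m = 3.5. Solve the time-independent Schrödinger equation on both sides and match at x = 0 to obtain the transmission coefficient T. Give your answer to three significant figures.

T = 0.605

On each side the TISE gives plane waves with k = √(2m(E − V))/ℏ: k₁ = √(2·3.5·11.5) = 8.972, k₂ = √(2·3.5·0.6) = 2.049.
Continuity of ψ and ψ′ at the step yields the reflection amplitude r = (k₁ − k₂)/(k₁ + k₂) = 0.6281; thus R = |r|² = 0.3945, T = 0.6055.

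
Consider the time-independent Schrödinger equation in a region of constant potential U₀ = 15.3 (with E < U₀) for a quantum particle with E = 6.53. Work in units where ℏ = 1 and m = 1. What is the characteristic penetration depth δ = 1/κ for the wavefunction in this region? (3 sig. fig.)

Since E < U₀ the TISE in this region is ψ'' = κ²ψ with κ = √(2m(U₀ − E))/ℏ.
κ = √(2 × 1 × 8.77) = 4.188. The penetration depth is δ = 1/κ = 0.239.

δ = 0.239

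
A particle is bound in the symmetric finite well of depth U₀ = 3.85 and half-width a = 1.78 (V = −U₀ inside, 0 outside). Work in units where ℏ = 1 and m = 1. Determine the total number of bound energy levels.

N = 4

The dimensionless depth is z₀ = a√(2mU₀)/ℏ = 1.78 × √(7.700) = 4.939.
The even/odd transcendental equations gain one root per π/2 in z₀, giving N = 1 + ⌊2z₀/π⌋ = 1 + ⌊3.144⌋ = 4.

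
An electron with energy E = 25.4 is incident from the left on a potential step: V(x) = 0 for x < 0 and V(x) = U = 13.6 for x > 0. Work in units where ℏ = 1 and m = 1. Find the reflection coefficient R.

R = 0.0359

The wavenumbers are k₁ = √(2mE)/ℏ = 7.127 on the left and k₂ = √(2m(E − U))/ℏ = 4.858 on the right.
Continuity of ψ and ψ′ at the step yields the reflection amplitude r = (k₁ − k₂)/(k₁ + k₂) = 0.1893; thus R = |r|² = 0.03585, T = 0.9641.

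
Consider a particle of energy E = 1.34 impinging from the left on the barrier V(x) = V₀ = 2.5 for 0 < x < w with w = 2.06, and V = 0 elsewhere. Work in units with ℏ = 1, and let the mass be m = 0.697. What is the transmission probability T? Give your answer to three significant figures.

T = 0.0209

Since E < V₀ the interior solution is evanescent with decay constant κ = √(2m(V₀ − E))/ℏ = 1.272.
κw = 2.620, sinh(κw) = 6.828.
The exact tunnelling result is T⁻¹ = 1 + V₀² sinh²(κw) / [4E(V₀ − E)] = 47.87, so T = 0.0209.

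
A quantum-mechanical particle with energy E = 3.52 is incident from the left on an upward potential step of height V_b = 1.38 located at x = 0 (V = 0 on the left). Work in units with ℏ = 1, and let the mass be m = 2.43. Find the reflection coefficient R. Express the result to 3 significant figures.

R = 0.0153

On each side the TISE gives plane waves with k = √(2m(E − V))/ℏ: k₁ = √(2·2.43·3.52) = 4.136, k₂ = √(2·2.43·2.14) = 3.225.
Continuity of ψ and ψ′ at the step yields the reflection amplitude r = (k₁ − k₂)/(k₁ + k₂) = 0.1238; thus R = |r|² = 0.01532, T = 0.9847.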